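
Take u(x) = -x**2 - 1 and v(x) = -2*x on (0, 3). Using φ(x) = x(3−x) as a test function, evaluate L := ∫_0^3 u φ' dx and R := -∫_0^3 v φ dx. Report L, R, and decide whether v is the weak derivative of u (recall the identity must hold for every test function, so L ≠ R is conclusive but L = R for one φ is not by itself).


LHS = 27/2, RHS = 27/2. Yes, v = u' weakly.

u(x) = -x**2 - 1, classical derivative u'(x) = -2*x.
φ(x) = x(3−x), so φ'(x) = 3 - 2*x.
Note φ(0) = φ(3) = 0, so the boundary term u·φ vanishes.
LHS = ∫_0^3 u(x) φ'(x) dx = ∫_0^3 (2*x^3 - 3*x^2 + 2*x - 3) dx. Term by term:
  ∫_0^3 2*x^3 dx = 81/2;  ∫_0^3 -3*x^2 dx = -27;  ∫_0^3 2*x dx = 9;
  ∫_0^3 -3 dx = -9.
Sum: 81/2 − 27 + 9 − 9 = 27/2.
So LHS = 27/2.
∫_0^3 v(x) φ(x) dx = ∫_0^3 (2*x^3 - 6*x^2) dx. Term by term:
  ∫_0^3 2*x^3 dx = 81/2;  ∫_0^3 -6*x^2 dx = -54.
Sum: 81/2 − 54 = -27/2.
So RHS = -∫_0^3 v(x) φ(x) dx = 27/2.
LHS = RHS, so the identity holds for this test φ.
Moreover u is smooth here and v(x) = u'(x) = -2*x pointwise, so the identity holds for every test function. Hence v is the weak derivative of u.


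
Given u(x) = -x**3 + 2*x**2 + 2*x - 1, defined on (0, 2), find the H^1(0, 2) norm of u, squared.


||u||_{H^1}^2 = 766/35

The H^1 norm (squared) on an interval (0, L) is
  ||u||_{H^1}^2 = ∫_0^L u(x)^2 dx + ∫_0^L u'(x)^2 dx.
Compute u'(x) = -3*x**2 + 4*x + 2.
Then u(x)^2 = x**6 - 4*x**5 + 10*x**3 - 4*x + 1 and u'(x)^2 = 9*x**4 - 24*x**3 + 4*x**2 + 16*x + 4.
Integrate each monomial from 0 to 2 using ∫_0^2 c·x^n dx = c·2^(n+1)/(n+1):
  ∫_0^2 u(x)^2 dx = ∫_0^2 (x^6 - 4*x^5 + 10*x^3 - 4*x + 1) dx. Term by term:
    ∫_0^2 x^6 dx = 128/7;  ∫_0^2 -4*x^5 dx = -128/3;  ∫_0^2 10*x^3 dx = 40;
    ∫_0^2 -4*x dx = -8;  ∫_0^2 1 dx = 2.
  Sum: 128/7 − 128/3 + 40 − 8 + 2 = 202/21.
  ∫_0^2 u'(x)^2 dx = ∫_0^2 (9*x^4 - 24*x^3 + 4*x^2 + 16*x + 4) dx. Term by term:
    ∫_0^2 9*x^4 dx = 288/5;  ∫_0^2 -24*x^3 dx = -96;  ∫_0^2 4*x^2 dx = 32/3;
    ∫_0^2 16*x dx = 32;  ∫_0^2 4 dx = 8.
  Sum: 288/5 − 96 + 32/3 + 32 + 8 = 184/15.
Adding: ||u||_{H^1}^2 = 202/21 + 184/15 = 766/35.


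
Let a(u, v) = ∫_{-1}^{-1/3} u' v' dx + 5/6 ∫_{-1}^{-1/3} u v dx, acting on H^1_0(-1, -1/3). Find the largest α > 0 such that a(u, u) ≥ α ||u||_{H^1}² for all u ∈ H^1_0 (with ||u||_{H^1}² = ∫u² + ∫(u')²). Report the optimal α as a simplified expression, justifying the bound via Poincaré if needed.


α = (10 + 27*π^2)/(3*(4 + 9*π^2))

Coercivity of a(·,·) on H^1_0(-1, -1/3) means a(u, u) ≥ α ||u||_{H^1}² for every u ∈ H^1_0.
The interval has length L = 2/3, and Poincaré/coercivity depend only on L. Here a(u, u) = ∫(u')² + (5/6)·∫u².
Here 0 < c = 5/6 < 1. The condition a(u,u) ≥ α||u||_{H^1}² reads (1−α)∫(u')² ≥ (α−c)∫u². Any admissible α is ≤ 1 (rapidly oscillating u have ∫u²/∫(u')² → 0), and α = 1 would force 0 ≥ (1−c)∫u², impossible since c < 1; so 1−α > 0. By the sharp Poincaré inequality on H^1_0 of an interval of length L, ∫(u')² ≥ (π/L)²∫u² with equality for the first sine mode sin(π(x−x₀)/L) (x₀ the left endpoint), so the inequality holds for all u iff (1−α)(π/L)² ≥ α − c, i.e. α ≤ ((π/L)² + c)/((π/L)² + 1) = (1 + c(L/π)²)/(1 + (L/π)²). With (π/L)² = 9*π^2/4 and c = 5/6, the largest admissible constant is α = ((π/L)² + c)/((π/L)² + 1).
Simplifying, α = (10 + 27*π^2)/(3*(4 + 9*π^2)).


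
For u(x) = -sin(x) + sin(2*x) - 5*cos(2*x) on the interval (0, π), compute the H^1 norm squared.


||u||_{H^1(0,π)}^2 = -100/3 + 66*π

u'(x) = 10*sin(2*x) - cos(x) + 2*cos(2*x).
Expand u² and (u')² and integrate term by term on (0, π), using: for integers n ≥ 1, ∫_0^π sin²(nx) dx = ∫_0^π cos²(nx) dx = π/2; for n ≠ n', ∫_0^π sin(nx)sin(n'x) dx = ∫_0^π cos(nx)cos(n'x) dx = 0; and by product-to-sum, ∫_0^π sin(nx)cos(n'x) dx = ½∫_0^π [sin((n+n')x) + sin((n−n')x)] dx, which is 0 when n+n' is even and 2n/(n²−n'²) when n+n' is odd (it need not vanish on (0, π)).
  u² squared terms: (-1)²·∫sin(x)² dx = 1·π/2 = π/2;  (-5)²·∫cos(2x)² dx = 25·π/2 = 25*π/2;  (1)²·∫sin(2x)² dx = 1·π/2 = π/2.
  u² cross terms: 2·(-1)·(-5)·∫sin(x)·cos(2x) dx = 10·(-2/3) = -20/3;  2·(-1)·(1)·∫sin(x)·sin(2x) dx = -2·(0) = 0;  2·(-5)·(1)·∫cos(2x)·sin(2x) dx = -10·(0) = 0.
  So ∫_0^π u² dx = π/2 + 25*π/2 + π/2 − 20/3 + 0 + 0 = -20/3 + 27*π/2.
  (u')² squared terms: (-1)²·∫cos(x)² dx = 1·π/2 = π/2;  (2)²·∫cos(2x)² dx = 4·π/2 = 2*π;  (10)²·∫sin(2x)² dx = 100·π/2 = 50*π.
  (u')² cross terms: 2·(-1)·(2)·∫cos(x)·cos(2x) dx = -4·(0) = 0;  2·(-1)·(10)·∫cos(x)·sin(2x) dx = -20·(4/3) = -80/3;  2·(2)·(10)·∫cos(2x)·sin(2x) dx = 40·(0) = 0.
  So ∫_0^π (u')² dx = π/2 + 2*π + 50*π + 0 − 80/3 + 0 = -80/3 + 105*π/2.
||u||_{H^1}^2 = (-20/3 + 27*π/2) + (-80/3 + 105*π/2) = -100/3 + 66*π.


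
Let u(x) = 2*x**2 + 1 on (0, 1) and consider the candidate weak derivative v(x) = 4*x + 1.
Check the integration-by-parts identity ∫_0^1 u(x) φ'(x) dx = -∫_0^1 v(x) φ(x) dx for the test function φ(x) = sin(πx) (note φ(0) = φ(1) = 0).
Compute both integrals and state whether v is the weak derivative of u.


LHS = -4/π, RHS = -6/π. No, v is not the weak derivative of u.

u(x) = 2*x**2 + 1, classical derivative u'(x) = 4*x.
φ(x) = sin(πx), so φ'(x) = π*cos(π*x).
Note φ(0) = φ(1) = 0, so the boundary term u·φ vanishes.
LHS = ∫_0^1 u(x) φ'(x) dx = ∫_0^1 (2*π*x^2*cos(π*x) + π*cos(π*x)) dx. Term by term:
  ∫_0^1 π*cos(π*x) dx = 0;  ∫_0^1 2*π*x^2*cos(π*x) dx = -4/π.
Sum: 0 − 4/π = -4/π.
So LHS = -4/π.
∫_0^1 v(x) φ(x) dx = ∫_0^1 (4*x*sin(π*x) + sin(π*x)) dx. Term by term:
  ∫_0^1 4*x*sin(π*x) dx = 4/π;  ∫_0^1 sin(π*x) dx = 2/π.
Sum: 4/π + 2/π = 6/π.
So RHS = -∫_0^1 v(x) φ(x) dx = -6/π.
LHS − RHS = 2/π ≠ 0, so the identity fails.
(For a valid weak derivative the identity must hold for EVERY test function, in particular this one. The failure shows v is NOT the weak derivative of u.)
Correct weak derivative would be u'(x) = 4*x.


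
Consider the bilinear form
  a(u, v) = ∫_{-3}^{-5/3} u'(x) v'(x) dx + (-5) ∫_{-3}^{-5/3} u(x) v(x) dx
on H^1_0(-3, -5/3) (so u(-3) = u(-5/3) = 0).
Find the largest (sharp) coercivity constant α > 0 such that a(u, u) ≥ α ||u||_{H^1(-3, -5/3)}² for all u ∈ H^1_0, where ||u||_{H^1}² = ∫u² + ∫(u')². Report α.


α = (-80 + 9*π^2)/(16 + 9*π^2)

Coercivity of a(·,·) on H^1_0(-3, -5/3) means a(u, u) ≥ α ||u||_{H^1}² for every u ∈ H^1_0.
The interval has length L = 4/3, and Poincaré/coercivity depend only on L. Here a(u, u) = ∫(u')² + (-5)·∫u².
Here c = -5 < 0 with |c| < (π/L)² = 9*π^2/16, so coercivity still holds. The condition a(u,u) ≥ α||u||_{H^1}² reads (1−α)∫(u')² ≥ (α−c)∫u². Any admissible α is ≤ 1 (rapidly oscillating u have ∫u²/∫(u')² → 0), and α = 1 would force 0 ≥ (1−c)∫u², impossible since c < 1; so 1−α > 0. By the sharp Poincaré inequality on H^1_0 of an interval of length L, ∫(u')² ≥ (π/L)²∫u² with equality for the first sine mode sin(π(x−x₀)/L) (x₀ the left endpoint), so the inequality holds for all u iff (1−α)(π/L)² ≥ α − c, i.e. α ≤ ((π/L)² + c)/((π/L)² + 1) = (1 + c(L/π)²)/(1 + (L/π)²). (Direct route, valid since c ≤ 0: Poincaré gives c∫u² ≥ c(L/π)²∫(u')², so a(u,u) ≥ (1 + c(L/π)²)∫(u')², while ||u||_{H^1}² ≤ (1 + (L/π)²)∫(u')²; dividing yields the same α.) With (π/L)² = 9*π^2/16 and c = -5, the largest admissible constant is α = ((π/L)² + c)/((π/L)² + 1).
Simplifying, α = (-80 + 9*π^2)/(16 + 9*π^2).


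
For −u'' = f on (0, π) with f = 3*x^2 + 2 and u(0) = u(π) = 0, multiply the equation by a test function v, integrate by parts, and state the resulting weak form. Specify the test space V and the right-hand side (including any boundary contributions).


V = H^1_0(0, π) (so v(0) = v(π) = 0); weak form: ∫_0^π u'v' dx = ∫_0^π (3*x^2 + 2) v dx for all v ∈ V.

Multiply both sides by a test function v and integrate from 0 to π:
  ∫_0^π −u''(x) v(x) dx = ∫_0^π f(x) v(x) dx.
Integrate the LHS by parts once:
  ∫_0^π −u'' v dx = −[u'(x) v(x)]_0^π + ∫_0^π u'(x) v'(x) dx.
Thus ∫_0^π u'(x) v'(x) dx = ∫_0^π f(x) v(x) dx + [u'(x) v(x)]_0^π.
Choose V so that boundary terms are either known or forced to vanish.
u is Dirichlet: u(0) = u(π) = 0. Let V = H^1_0(0, π); then v(0) = v(π) = 0, and [u' v]_0^π = 0.
Weak formulation: find u (satisfying any essential BC) such that ∫_0^π u'(x) v'(x) dx = ∫_0^π f v dx for all v ∈ V.
Substituting f(x) = 3*x^2 + 2, the right-hand side is ∫_0^π (3*x^2 + 2) v dx.


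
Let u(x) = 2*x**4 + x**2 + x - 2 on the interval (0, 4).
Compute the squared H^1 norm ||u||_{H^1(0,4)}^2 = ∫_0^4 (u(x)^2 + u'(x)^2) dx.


||u||_{H^1}^2 = 17936812/63

The H^1 norm (squared) on an interval (0, L) is
  ||u||_{H^1}^2 = ∫_0^L u(x)^2 dx + ∫_0^L u'(x)^2 dx.
Compute u'(x) = 8*x**3 + 2*x + 1.
Then u(x)^2 = 4*x**8 + 4*x**6 + 4*x**5 - 7*x**4 + 2*x**3 - 3*x**2 - 4*x + 4 and u'(x)^2 = 64*x**6 + 32*x**4 + 16*x**3 + 4*x**2 + 4*x + 1.
Integrate each monomial from 0 to 4 using ∫_0^4 c·x^n dx = c·4^(n+1)/(n+1):
  ∫_0^4 u(x)^2 dx = ∫_0^4 (4*x^8 + 4*x^6 + 4*x^5 - 7*x^4 + 2*x^3 - 3*x^2 - 4*x + 4) dx. Term by term:
    ∫_0^4 4*x^8 dx = 1048576/9;  ∫_0^4 4*x^6 dx = 65536/7;  ∫_0^4 4*x^5 dx = 8192/3;
    ∫_0^4 -7*x^4 dx = -7168/5;  ∫_0^4 2*x^3 dx = 128;  ∫_0^4 -3*x^2 dx = -64;
    ∫_0^4 -4*x dx = -32;  ∫_0^4 4 dx = 16.
  Sum: 1048576/9 + 65536/7 + 8192/3 − 7168/5 + 128 − 64 − 32 + 16 = 40072976/315.
  ∫_0^4 u'(x)^2 dx = ∫_0^4 (64*x^6 + 32*x^4 + 16*x^3 + 4*x^2 + 4*x + 1) dx. Term by term:
    ∫_0^4 64*x^6 dx = 1048576/7;  ∫_0^4 32*x^4 dx = 32768/5;  ∫_0^4 16*x^3 dx = 1024;
    ∫_0^4 4*x^2 dx = 256/3;  ∫_0^4 4*x dx = 32;  ∫_0^4 1 dx = 4.
  Sum: 1048576/7 + 32768/5 + 1024 + 256/3 + 32 + 4 = 16537028/105.
Adding: ||u||_{H^1}^2 = 40072976/315 + 16537028/105 = 17936812/63.


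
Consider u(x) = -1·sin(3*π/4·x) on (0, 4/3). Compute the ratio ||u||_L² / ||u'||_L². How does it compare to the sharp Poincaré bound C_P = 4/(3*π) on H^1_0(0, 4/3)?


||u||_L² / ||u'||_L² = 4/(3*π) = C_P.

u(x) = -1·sin(3*π/4·x), so u'(x) = -3*π*cos(3*π*x/4)/4.
Writing u(x) = A·sin(kπx/L) with A = -1 and k = 1, use ∫_0^L sin²(kπx/L) dx = L/2 and ∫_0^L cos²(kπx/L) dx = L/2.
u² = 1·sin²(3*π/4·x) and (u')² = 9*π^2/16·cos²(3*π/4·x), and each of sin², cos² integrates to L/2 = 2/3 over (0, 4/3).
∫_0^4/3 u² dx = 2/3, so ||u||_L² = sqrt(6)/3.
∫_0^4/3 (u')² dx = 3*π^2/8, so ||u'||_L² = sqrt(6)*π/4.
Ratio ||u||_L² / ||u'||_L² = 4/(3*π).
Sharp Poincaré constant on H^1_0(0, 4/3) is C_P = L/π = 4/(3*π), achieved by sin(3*π/4·x).
This is the k = 1 eigenfunction (up to amplitude), so the ratio equals the sharp Poincaré constant exactly.


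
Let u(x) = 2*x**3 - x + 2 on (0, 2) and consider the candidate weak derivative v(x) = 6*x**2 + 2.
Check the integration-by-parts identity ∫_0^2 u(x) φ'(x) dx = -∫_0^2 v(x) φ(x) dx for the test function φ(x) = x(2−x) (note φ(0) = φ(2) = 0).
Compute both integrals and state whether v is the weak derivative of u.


LHS = -124/15, RHS = -184/15. No, v is not the weak derivative of u.

u(x) = 2*x**3 - x + 2, classical derivative u'(x) = 6*x**2 - 1.
φ(x) = x(2−x), so φ'(x) = 2 - 2*x.
Note φ(0) = φ(2) = 0, so the boundary term u·φ vanishes.
LHS = ∫_0^2 u(x) φ'(x) dx = ∫_0^2 (-4*x^4 + 4*x^3 + 2*x^2 - 6*x + 4) dx. Term by term:
  ∫_0^2 -4*x^4 dx = -128/5;  ∫_0^2 4*x^3 dx = 16;  ∫_0^2 2*x^2 dx = 16/3;
  ∫_0^2 -6*x dx = -12;  ∫_0^2 4 dx = 8.
Sum: -128/5 + 16 + 16/3 − 12 + 8 = -124/15.
So LHS = -124/15.
∫_0^2 v(x) φ(x) dx = ∫_0^2 (-6*x^4 + 12*x^3 - 2*x^2 + 4*x) dx. Term by term:
  ∫_0^2 -6*x^4 dx = -192/5;  ∫_0^2 12*x^3 dx = 48;  ∫_0^2 -2*x^2 dx = -16/3;
  ∫_0^2 4*x dx = 8.
Sum: -192/5 + 48 − 16/3 + 8 = 184/15.
So RHS = -∫_0^2 v(x) φ(x) dx = -184/15.
LHS − RHS = 4 ≠ 0, so the identity fails.
(For a valid weak derivative the identity must hold for EVERY test function, in particular this one. The failure shows v is NOT the weak derivative of u.)
Correct weak derivative would be u'(x) = 6*x**2 - 1.


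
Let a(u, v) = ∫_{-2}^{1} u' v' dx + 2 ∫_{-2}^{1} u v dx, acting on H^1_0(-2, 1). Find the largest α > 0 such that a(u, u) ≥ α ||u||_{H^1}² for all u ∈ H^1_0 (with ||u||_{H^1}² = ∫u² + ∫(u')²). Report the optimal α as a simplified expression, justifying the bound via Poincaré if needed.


α = 1

Coercivity of a(·,·) on H^1_0(-2, 1) means a(u, u) ≥ α ||u||_{H^1}² for every u ∈ H^1_0.
The interval has length L = 3, and Poincaré/coercivity depend only on L. Here a(u, u) = ∫(u')² + (2)·∫u².
Here c = 2 ≥ 1, so a(u,u) = ∫(u')² + c∫u² ≥ ∫(u')² + ∫u² = ||u||_{H^1}², i.e. α = 1 works. No larger α is possible: a(u,u) ≥ α||u||_{H^1}² means (1−α)∫(u')² ≥ (α−c)∫u², and for the modes u_n = sin(nπ(x−x₀)/L) (x₀ the left endpoint) one has ∫u_n²/∫(u_n')² = (L/(nπ))² → 0, so a(u_n,u_n)/||u_n||_{H^1}² → 1. Hence the optimal constant is α = 1.
Therefore α = 1.


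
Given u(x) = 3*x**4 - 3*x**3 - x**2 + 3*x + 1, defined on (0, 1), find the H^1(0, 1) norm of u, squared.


||u||_{H^1}^2 = 529/60

The H^1 norm (squared) on an interval (0, L) is
  ||u||_{H^1}^2 = ∫_0^L u(x)^2 dx + ∫_0^L u'(x)^2 dx.
Compute u'(x) = 12*x**3 - 9*x**2 - 2*x + 3.
Then u(x)^2 = 9*x**8 - 18*x**7 + 3*x**6 + 24*x**5 - 11*x**4 - 12*x**3 + 7*x**2 + 6*x + 1 and u'(x)^2 = 144*x**6 - 216*x**5 + 33*x**4 + 108*x**3 - 50*x**2 - 12*x + 9.
Integrate each monomial from 0 to 1 using ∫_0^1 c·x^n dx = c·1^(n+1)/(n+1):
  ∫_0^1 u(x)^2 dx = ∫_0^1 (9*x^8 - 18*x^7 + 3*x^6 + 24*x^5 - 11*x^4 - 12*x^3 + 7*x^2 + 6*x + 1) dx. Term by term:
    ∫_0^1 9*x^8 dx = 1;  ∫_0^1 -18*x^7 dx = -9/4;  ∫_0^1 3*x^6 dx = 3/7;
    ∫_0^1 24*x^5 dx = 4;  ∫_0^1 -11*x^4 dx = -11/5;  ∫_0^1 -12*x^3 dx = -3;
    ∫_0^1 7*x^2 dx = 7/3;  ∫_0^1 6*x dx = 3;  ∫_0^1 1 dx = 1.
  Sum: 1 − 9/4 + 3/7 + 4 − 11/5 − 3 + 7/3 + 3 + 1 = 1811/420.
  ∫_0^1 u'(x)^2 dx = ∫_0^1 (144*x^6 - 216*x^5 + 33*x^4 + 108*x^3 - 50*x^2 - 12*x + 9) dx. Term by term:
    ∫_0^1 144*x^6 dx = 144/7;  ∫_0^1 -216*x^5 dx = -36;  ∫_0^1 33*x^4 dx = 33/5;
    ∫_0^1 108*x^3 dx = 27;  ∫_0^1 -50*x^2 dx = -50/3;  ∫_0^1 -12*x dx = -6;
    ∫_0^1 9 dx = 9.
  Sum: 144/7 − 36 + 33/5 + 27 − 50/3 − 6 + 9 = 473/105.
Adding: ||u||_{H^1}^2 = 1811/420 + 473/105 = 529/60.


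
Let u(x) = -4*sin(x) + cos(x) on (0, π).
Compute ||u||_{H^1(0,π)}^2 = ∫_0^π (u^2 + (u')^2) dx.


||u||_{H^1(0,π)}^2 = 17*π

u'(x) = -sin(x) - 4*cos(x).
Expand u² and (u')² and integrate term by term on (0, π), using: for integers n ≥ 1, ∫_0^π sin²(nx) dx = ∫_0^π cos²(nx) dx = π/2; for n ≠ n', ∫_0^π sin(nx)sin(n'x) dx = ∫_0^π cos(nx)cos(n'x) dx = 0; and by product-to-sum, ∫_0^π sin(nx)cos(n'x) dx = ½∫_0^π [sin((n+n')x) + sin((n−n')x)] dx, which is 0 when n+n' is even and 2n/(n²−n'²) when n+n' is odd (it need not vanish on (0, π)).
  u² squared terms: (-4)²·∫sin(x)² dx = 16·π/2 = 8*π;  (1)²·∫cos(x)² dx = 1·π/2 = π/2.
  u² cross terms: 2·(-4)·(1)·∫sin(x)·cos(x) dx = -8·(0) = 0.
  So ∫_0^π u² dx = 8*π + π/2 + 0 = 17*π/2.
  (u')² squared terms: (-1)²·∫sin(x)² dx = 1·π/2 = π/2;  (-4)²·∫cos(x)² dx = 16·π/2 = 8*π.
  (u')² cross terms: 2·(-1)·(-4)·∫sin(x)·cos(x) dx = 8·(0) = 0.
  So ∫_0^π (u')² dx = π/2 + 8*π + 0 = 17*π/2.
||u||_{H^1}^2 = (17*π/2) + (17*π/2) = 17*π.


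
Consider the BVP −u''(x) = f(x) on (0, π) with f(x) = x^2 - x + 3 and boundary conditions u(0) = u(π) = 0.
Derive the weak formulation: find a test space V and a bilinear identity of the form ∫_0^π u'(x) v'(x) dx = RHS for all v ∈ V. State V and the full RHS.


V = H^1_0(0, π) (so v(0) = v(π) = 0); weak form: ∫_0^π u'v' dx = ∫_0^π (x^2 - x + 3) v dx for all v ∈ V.

Multiply both sides by a test function v and integrate from 0 to π:
  ∫_0^π −u''(x) v(x) dx = ∫_0^π f(x) v(x) dx.
Integrate the LHS by parts once:
  ∫_0^π −u'' v dx = −[u'(x) v(x)]_0^π + ∫_0^π u'(x) v'(x) dx.
Thus ∫_0^π u'(x) v'(x) dx = ∫_0^π f(x) v(x) dx + [u'(x) v(x)]_0^π.
Choose V so that boundary terms are either known or forced to vanish.
u is Dirichlet: u(0) = u(π) = 0. Let V = H^1_0(0, π); then v(0) = v(π) = 0, and [u' v]_0^π = 0.
Weak formulation: find u (satisfying any essential BC) such that ∫_0^π u'(x) v'(x) dx = ∫_0^π f v dx for all v ∈ V.
Substituting f(x) = x^2 - x + 3, the right-hand side is ∫_0^π (x^2 - x + 3) v dx.


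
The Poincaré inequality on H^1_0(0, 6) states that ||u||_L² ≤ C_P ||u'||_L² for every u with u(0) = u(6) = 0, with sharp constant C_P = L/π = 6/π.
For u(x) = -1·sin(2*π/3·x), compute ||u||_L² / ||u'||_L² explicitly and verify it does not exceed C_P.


||u||_L² / ||u'||_L² = 3/(2*π) < C_P = 6/π.

u(x) = -1·sin(2*π/3·x), so u'(x) = -2*π*cos(2*π*x/3)/3.
Writing u(x) = A·sin(kπx/L) with A = -1 and k = 4, use ∫_0^L sin²(kπx/L) dx = L/2 and ∫_0^L cos²(kπx/L) dx = L/2.
u² = 1·sin²(2*π/3·x) and (u')² = 4*π^2/9·cos²(2*π/3·x), and each of sin², cos² integrates to L/2 = 3 over (0, 6).
∫_0^6 u² dx = 3, so ||u||_L² = sqrt(3).
∫_0^6 (u')² dx = 4*π^2/3, so ||u'||_L² = 2*sqrt(3)*π/3.
Ratio ||u||_L² / ||u'||_L² = 3/(2*π).
Sharp Poincaré constant on H^1_0(0, 6) is C_P = L/π = 6/π, achieved by sin(π/6·x).
This is the k = 4 harmonic; the ratio L/(kπ) is strictly less than C_P = L/π, consistent with the sharp inequality ||u||_L² ≤ C_P ||u'||_L².


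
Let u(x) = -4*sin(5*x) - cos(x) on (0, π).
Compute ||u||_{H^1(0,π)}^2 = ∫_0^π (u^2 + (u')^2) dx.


||u||_{H^1(0,π)}^2 = 209*π

u'(x) = sin(x) - 20*cos(5*x).
Expand u² and (u')² and integrate term by term on (0, π), using: for integers n ≥ 1, ∫_0^π sin²(nx) dx = ∫_0^π cos²(nx) dx = π/2; for n ≠ n', ∫_0^π sin(nx)sin(n'x) dx = ∫_0^π cos(nx)cos(n'x) dx = 0; and by product-to-sum, ∫_0^π sin(nx)cos(n'x) dx = ½∫_0^π [sin((n+n')x) + sin((n−n')x)] dx, which is 0 when n+n' is even and 2n/(n²−n'²) when n+n' is odd (it need not vanish on (0, π)).
  u² squared terms: (-1)²·∫cos(x)² dx = 1·π/2 = π/2;  (-4)²·∫sin(5x)² dx = 16·π/2 = 8*π.
  u² cross terms: 2·(-1)·(-4)·∫cos(x)·sin(5x) dx = 8·(0) = 0.
  So ∫_0^π u² dx = π/2 + 8*π + 0 = 17*π/2.
  (u')² squared terms: (-20)²·∫cos(5x)² dx = 400·π/2 = 200*π;  (1)²·∫sin(x)² dx = 1·π/2 = π/2.
  (u')² cross terms: 2·(-20)·(1)·∫cos(5x)·sin(x) dx = -40·(0) = 0.
  So ∫_0^π (u')² dx = 200*π + π/2 + 0 = 401*π/2.
||u||_{H^1}^2 = (17*π/2) + (401*π/2) = 209*π.


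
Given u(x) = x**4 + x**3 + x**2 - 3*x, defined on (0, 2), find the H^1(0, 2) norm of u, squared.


||u||_{H^1}^2 = 45254/63

The H^1 norm (squared) on an interval (0, L) is
  ||u||_{H^1}^2 = ∫_0^L u(x)^2 dx + ∫_0^L u'(x)^2 dx.
Compute u'(x) = 4*x**3 + 3*x**2 + 2*x - 3.
Then u(x)^2 = x**8 + 2*x**7 + 3*x**6 - 4*x**5 - 5*x**4 - 6*x**3 + 9*x**2 and u'(x)^2 = 16*x**6 + 24*x**5 + 25*x**4 - 12*x**3 - 14*x**2 - 12*x + 9.
Integrate each monomial from 0 to 2 using ∫_0^2 c·x^n dx = c·2^(n+1)/(n+1):
  ∫_0^2 u(x)^2 dx = ∫_0^2 (x^8 + 2*x^7 + 3*x^6 - 4*x^5 - 5*x^4 - 6*x^3 + 9*x^2) dx. Term by term:
    ∫_0^2 x^8 dx = 512/9;  ∫_0^2 2*x^7 dx = 64;  ∫_0^2 3*x^6 dx = 384/7;
    ∫_0^2 -4*x^5 dx = -128/3;  ∫_0^2 -5*x^4 dx = -32;  ∫_0^2 -6*x^3 dx = -24;
    ∫_0^2 9*x^2 dx = 24.
  Sum: 512/9 + 64 + 384/7 − 128/3 − 32 − 24 + 24 = 6368/63.
  ∫_0^2 u'(x)^2 dx = ∫_0^2 (16*x^6 + 24*x^5 + 25*x^4 - 12*x^3 - 14*x^2 - 12*x + 9) dx. Term by term:
    ∫_0^2 16*x^6 dx = 2048/7;  ∫_0^2 24*x^5 dx = 256;  ∫_0^2 25*x^4 dx = 160;
    ∫_0^2 -12*x^3 dx = -48;  ∫_0^2 -14*x^2 dx = -112/3;  ∫_0^2 -12*x dx = -24;
    ∫_0^2 9 dx = 18.
  Sum: 2048/7 + 256 + 160 − 48 − 112/3 − 24 + 18 = 12962/21.
Adding: ||u||_{H^1}^2 = 6368/63 + 12962/21 = 45254/63.


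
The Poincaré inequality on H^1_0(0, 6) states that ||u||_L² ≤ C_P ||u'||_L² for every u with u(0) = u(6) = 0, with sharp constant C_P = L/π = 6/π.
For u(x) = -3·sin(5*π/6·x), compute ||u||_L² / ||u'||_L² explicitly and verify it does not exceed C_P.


||u||_L² / ||u'||_L² = 6/(5*π) < C_P = 6/π.

u(x) = -3·sin(5*π/6·x), so u'(x) = -5*π*cos(5*π*x/6)/2.
Writing u(x) = A·sin(kπx/L) with A = -3 and k = 5, use ∫_0^L sin²(kπx/L) dx = L/2 and ∫_0^L cos²(kπx/L) dx = L/2.
u² = 9·sin²(5*π/6·x) and (u')² = 25*π^2/4·cos²(5*π/6·x), and each of sin², cos² integrates to L/2 = 3 over (0, 6).
∫_0^6 u² dx = 27, so ||u||_L² = 3*sqrt(3).
∫_0^6 (u')² dx = 75*π^2/4, so ||u'||_L² = 5*sqrt(3)*π/2.
Ratio ||u||_L² / ||u'||_L² = 6/(5*π).
Sharp Poincaré constant on H^1_0(0, 6) is C_P = L/π = 6/π, achieved by sin(π/6·x).
This is the k = 5 harmonic; the ratio L/(kπ) is strictly less than C_P = L/π, consistent with the sharp inequality ||u||_L² ≤ C_P ||u'||_L².


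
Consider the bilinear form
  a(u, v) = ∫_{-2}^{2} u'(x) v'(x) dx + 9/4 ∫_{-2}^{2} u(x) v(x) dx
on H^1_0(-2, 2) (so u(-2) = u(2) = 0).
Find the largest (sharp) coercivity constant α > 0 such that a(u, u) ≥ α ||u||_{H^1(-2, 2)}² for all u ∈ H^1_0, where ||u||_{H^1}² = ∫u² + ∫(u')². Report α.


α = 1

Coercivity of a(·,·) on H^1_0(-2, 2) means a(u, u) ≥ α ||u||_{H^1}² for every u ∈ H^1_0.
The interval has length L = 4, and Poincaré/coercivity depend only on L. Here a(u, u) = ∫(u')² + (9/4)·∫u².
Here c = 9/4 ≥ 1, so a(u,u) = ∫(u')² + c∫u² ≥ ∫(u')² + ∫u² = ||u||_{H^1}², i.e. α = 1 works. No larger α is possible: a(u,u) ≥ α||u||_{H^1}² means (1−α)∫(u')² ≥ (α−c)∫u², and for the modes u_n = sin(nπ(x−x₀)/L) (x₀ the left endpoint) one has ∫u_n²/∫(u_n')² = (L/(nπ))² → 0, so a(u_n,u_n)/||u_n||_{H^1}² → 1. Hence the optimal constant is α = 1.
Therefore α = 1.


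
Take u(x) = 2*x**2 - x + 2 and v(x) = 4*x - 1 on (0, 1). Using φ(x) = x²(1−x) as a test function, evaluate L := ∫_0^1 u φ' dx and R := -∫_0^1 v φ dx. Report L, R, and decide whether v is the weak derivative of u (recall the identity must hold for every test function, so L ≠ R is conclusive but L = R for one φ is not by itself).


LHS = -7/60, RHS = -7/60. Yes, v = u' weakly.

u(x) = 2*x**2 - x + 2, classical derivative u'(x) = 4*x - 1.
φ(x) = x²(1−x), so φ'(x) = x*(2 - 3*x).
Note φ(0) = φ(1) = 0, so the boundary term u·φ vanishes.
LHS = ∫_0^1 u(x) φ'(x) dx = ∫_0^1 (-6*x^4 + 7*x^3 - 8*x^2 + 4*x) dx. Term by term:
  ∫_0^1 -6*x^4 dx = -6/5;  ∫_0^1 7*x^3 dx = 7/4;  ∫_0^1 -8*x^2 dx = -8/3;
  ∫_0^1 4*x dx = 2.
Sum: -6/5 + 7/4 − 8/3 + 2 = -7/60.
So LHS = -7/60.
∫_0^1 v(x) φ(x) dx = ∫_0^1 (-4*x^4 + 5*x^3 - x^2) dx. Term by term:
  ∫_0^1 -4*x^4 dx = -4/5;  ∫_0^1 5*x^3 dx = 5/4;  ∫_0^1 -x^2 dx = -1/3.
Sum: -4/5 + 5/4 − 1/3 = 7/60.
So RHS = -∫_0^1 v(x) φ(x) dx = -7/60.
LHS = RHS, so the identity holds for this test φ.
Moreover u is smooth here and v(x) = u'(x) = 4*x - 1 pointwise, so the identity holds for every test function. Hence v is the weak derivative of u.


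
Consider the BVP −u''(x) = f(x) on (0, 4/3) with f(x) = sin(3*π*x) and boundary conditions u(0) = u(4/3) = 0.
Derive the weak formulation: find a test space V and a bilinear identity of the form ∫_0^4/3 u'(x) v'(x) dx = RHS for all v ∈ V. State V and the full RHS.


V = H^1_0(0, 4/3) (so v(0) = v(4/3) = 0); weak form: ∫_0^4/3 u'v' dx = ∫_0^4/3 (sin(3*π*x)) v dx for all v ∈ V.

Multiply both sides by a test function v and integrate from 0 to 4/3:
  ∫_0^4/3 −u''(x) v(x) dx = ∫_0^4/3 f(x) v(x) dx.
Integrate the LHS by parts once:
  ∫_0^4/3 −u'' v dx = −[u'(x) v(x)]_0^4/3 + ∫_0^4/3 u'(x) v'(x) dx.
Thus ∫_0^4/3 u'(x) v'(x) dx = ∫_0^4/3 f(x) v(x) dx + [u'(x) v(x)]_0^4/3.
Choose V so that boundary terms are either known or forced to vanish.
u is Dirichlet: u(0) = u(4/3) = 0. Let V = H^1_0(0, 4/3); then v(0) = v(4/3) = 0, and [u' v]_0^4/3 = 0.
Weak formulation: find u (satisfying any essential BC) such that ∫_0^4/3 u'(x) v'(x) dx = ∫_0^4/3 f v dx for all v ∈ V.
Substituting f(x) = sin(3*π*x), the right-hand side is ∫_0^4/3 (sin(3*π*x)) v dx.


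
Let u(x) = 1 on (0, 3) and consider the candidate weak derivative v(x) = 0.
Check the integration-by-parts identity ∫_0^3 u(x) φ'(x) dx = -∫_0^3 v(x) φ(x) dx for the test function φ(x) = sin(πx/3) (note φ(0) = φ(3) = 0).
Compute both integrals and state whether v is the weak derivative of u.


LHS = 0, RHS = 0. Yes, v = u' weakly.

u(x) = 1, classical derivative u'(x) = 0.
φ(x) = sin(πx/3), so φ'(x) = π*cos(π*x/3)/3.
Note φ(0) = φ(3) = 0, so the boundary term u·φ vanishes.
LHS = ∫_0^3 u(x) φ'(x) dx = ∫_0^3 (π*cos(π*x/3)/3) dx. Term by term:
  ∫_0^3 π*cos(π*x/3)/3 dx = 0.
So LHS = 0.
∫_0^3 v(x) φ(x) dx = ∫_0^3 (0) dx. Term by term:
  ∫_0^3 0 dx = 0.
So RHS = -∫_0^3 v(x) φ(x) dx = 0.
LHS = RHS, so the identity holds for this test φ.
Moreover u is smooth here and v(x) = u'(x) = 0 pointwise, so the identity holds for every test function. Hence v is the weak derivative of u.


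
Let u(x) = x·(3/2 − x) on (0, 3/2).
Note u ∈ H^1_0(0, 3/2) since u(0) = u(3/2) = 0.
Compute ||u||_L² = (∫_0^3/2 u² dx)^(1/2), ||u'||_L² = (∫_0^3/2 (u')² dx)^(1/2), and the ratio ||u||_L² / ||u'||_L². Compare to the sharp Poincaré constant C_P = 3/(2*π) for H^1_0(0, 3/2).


||u||_L² / ||u'||_L² = 3*sqrt(10)/20 < C_P = 3/(2*π).

u(x) = x·(3/2 − x), so u'(x) = 3/2 - 2*x.
u(x) = x·(3/2 − x) vanishes at x = 0 and x = 3/2, so u ∈ H^1_0(0, 3/2). Differentiate via the product rule and integrate the resulting polynomials term by term.
  ∫_0^3/2 u² dx = ∫_0^3/2 (x^4 - 3*x^3 + 9*x^2/4) dx. Term by term:
    ∫_0^3/2 x^4 dx = 243/160;  ∫_0^3/2 -3*x^3 dx = -243/64;  ∫_0^3/2 9*x^2/4 dx = 81/32.
  Sum: 243/160 − 243/64 + 81/32 = 81/320.
  ∫_0^3/2 (u')² dx = ∫_0^3/2 (4*x^2 - 6*x + 9/4) dx. Term by term:
    ∫_0^3/2 4*x^2 dx = 9/2;  ∫_0^3/2 -6*x dx = -27/4;  ∫_0^3/2 9/4 dx = 27/8.
  Sum: 9/2 − 27/4 + 27/8 = 9/8.
∫_0^3/2 u² dx = 81/320, so ||u||_L² = 9*sqrt(5)/40.
∫_0^3/2 (u')² dx = 9/8, so ||u'||_L² = 3*sqrt(2)/4.
Ratio ||u||_L² / ||u'||_L² = 3*sqrt(10)/20.
Sharp Poincaré constant on H^1_0(0, 3/2) is C_P = L/π = 3/(2*π), achieved by sin(2*π/3·x).
A polynomial bump cannot attain the sharp Poincaré constant (only the first sine eigenfunction does), so the ratio is strictly less than C_P, consistent with ||u||_L² ≤ C_P ||u'||_L².


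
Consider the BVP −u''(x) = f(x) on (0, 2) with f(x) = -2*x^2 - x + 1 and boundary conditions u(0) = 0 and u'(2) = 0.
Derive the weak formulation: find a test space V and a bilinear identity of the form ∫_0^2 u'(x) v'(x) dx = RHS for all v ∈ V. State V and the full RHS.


V = {v ∈ H^1(0, 2) : v(0) = 0} (test functions vanish at x = 0 where u is specified); weak form: ∫_0^2 u'v' dx = ∫_0^2 (-2*x^2 - x + 1) v dx for all v ∈ V.

Multiply both sides by a test function v and integrate from 0 to 2:
  ∫_0^2 −u''(x) v(x) dx = ∫_0^2 f(x) v(x) dx.
Integrate the LHS by parts once:
  ∫_0^2 −u'' v dx = −[u'(x) v(x)]_0^2 + ∫_0^2 u'(x) v'(x) dx.
Thus ∫_0^2 u'(x) v'(x) dx = ∫_0^2 f(x) v(x) dx + [u'(x) v(x)]_0^2.
Choose V so that boundary terms are either known or forced to vanish.
Mixed BC: u(0) = 0 (Dirichlet) and u'(2) = 0 (Neumann). Define V = {v ∈ H^1(0, 2) : v(0) = 0}. Then [u' v]_0^2 = u'(2)·v(2) − u'(0)·0 = 0.
Weak formulation: find u (satisfying any essential BC) such that ∫_0^2 u'(x) v'(x) dx = ∫_0^2 f v dx for all v ∈ V (Dirichlet at 0 absorbed into V; the Neumann datum at x = 2 is zero, so no boundary term remains).
Substituting f(x) = -2*x^2 - x + 1, the right-hand side is ∫_0^2 (-2*x^2 - x + 1) v dx.


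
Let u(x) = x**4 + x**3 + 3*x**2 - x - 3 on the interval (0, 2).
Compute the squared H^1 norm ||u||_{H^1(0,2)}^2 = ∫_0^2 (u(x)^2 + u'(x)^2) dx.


||u||_{H^1}^2 = 415168/315

The H^1 norm (squared) on an interval (0, L) is
  ||u||_{H^1}^2 = ∫_0^L u(x)^2 dx + ∫_0^L u'(x)^2 dx.
Compute u'(x) = 4*x**3 + 3*x**2 + 6*x - 1.
Then u(x)^2 = x**8 + 2*x**7 + 7*x**6 + 4*x**5 + x**4 - 12*x**3 - 17*x**2 + 6*x + 9 and u'(x)^2 = 16*x**6 + 24*x**5 + 57*x**4 + 28*x**3 + 30*x**2 - 12*x + 1.
Integrate each monomial from 0 to 2 using ∫_0^2 c·x^n dx = c·2^(n+1)/(n+1):
  ∫_0^2 u(x)^2 dx = ∫_0^2 (x^8 + 2*x^7 + 7*x^6 + 4*x^5 + x^4 - 12*x^3 - 17*x^2 + 6*x + 9) dx. Term by term:
    ∫_0^2 x^8 dx = 512/9;  ∫_0^2 2*x^7 dx = 64;  ∫_0^2 7*x^6 dx = 128;
    ∫_0^2 4*x^5 dx = 128/3;  ∫_0^2 x^4 dx = 32/5;  ∫_0^2 -12*x^3 dx = -48;
    ∫_0^2 -17*x^2 dx = -136/3;  ∫_0^2 6*x dx = 12;  ∫_0^2 9 dx = 18.
  Sum: 512/9 + 64 + 128 + 128/3 + 32/5 − 48 − 136/3 + 12 + 18 = 10558/45.
  ∫_0^2 u'(x)^2 dx = ∫_0^2 (16*x^6 + 24*x^5 + 57*x^4 + 28*x^3 + 30*x^2 - 12*x + 1) dx. Term by term:
    ∫_0^2 16*x^6 dx = 2048/7;  ∫_0^2 24*x^5 dx = 256;  ∫_0^2 57*x^4 dx = 1824/5;
    ∫_0^2 28*x^3 dx = 112;  ∫_0^2 30*x^2 dx = 80;  ∫_0^2 -12*x dx = -24;
    ∫_0^2 1 dx = 2.
  Sum: 2048/7 + 256 + 1824/5 + 112 + 80 − 24 + 2 = 37918/35.
Adding: ||u||_{H^1}^2 = 10558/45 + 37918/35 = 415168/315.


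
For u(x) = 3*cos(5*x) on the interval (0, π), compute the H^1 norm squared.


||u||_{H^1(0,π)}^2 = 117*π

u'(x) = -15*sin(5*x).
Expand u² and (u')² and integrate term by term on (0, π), using: for integers n ≥ 1, ∫_0^π sin²(nx) dx = ∫_0^π cos²(nx) dx = π/2; for n ≠ n', ∫_0^π sin(nx)sin(n'x) dx = ∫_0^π cos(nx)cos(n'x) dx = 0; and by product-to-sum, ∫_0^π sin(nx)cos(n'x) dx = ½∫_0^π [sin((n+n')x) + sin((n−n')x)] dx, which is 0 when n+n' is even and 2n/(n²−n'²) when n+n' is odd (it need not vanish on (0, π)).
  u² squared terms: (3)²·∫cos(5x)² dx = 9·π/2 = 9*π/2.
  So ∫_0^π u² dx = 9*π/2.
  (u')² squared terms: (-15)²·∫sin(5x)² dx = 225·π/2 = 225*π/2.
  So ∫_0^π (u')² dx = 225*π/2.
||u||_{H^1}^2 = (9*π/2) + (225*π/2) = 117*π.


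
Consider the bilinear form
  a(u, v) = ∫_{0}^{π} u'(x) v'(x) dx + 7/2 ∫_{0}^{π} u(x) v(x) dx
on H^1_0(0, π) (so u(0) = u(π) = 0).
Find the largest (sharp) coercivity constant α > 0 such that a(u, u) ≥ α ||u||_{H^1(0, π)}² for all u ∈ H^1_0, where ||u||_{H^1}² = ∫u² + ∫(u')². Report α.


α = 1

Coercivity of a(·,·) on H^1_0(0, π) means a(u, u) ≥ α ||u||_{H^1}² for every u ∈ H^1_0.
The interval has length L = π, and Poincaré/coercivity depend only on L. Here a(u, u) = ∫(u')² + (7/2)·∫u².
Here c = 7/2 ≥ 1, so a(u,u) = ∫(u')² + c∫u² ≥ ∫(u')² + ∫u² = ||u||_{H^1}², i.e. α = 1 works. No larger α is possible: a(u,u) ≥ α||u||_{H^1}² means (1−α)∫(u')² ≥ (α−c)∫u², and for the modes u_n = sin(nπ(x−x₀)/L) (x₀ the left endpoint) one has ∫u_n²/∫(u_n')² = (L/(nπ))² → 0, so a(u_n,u_n)/||u_n||_{H^1}² → 1. Hence the optimal constant is α = 1.
Therefore α = 1.


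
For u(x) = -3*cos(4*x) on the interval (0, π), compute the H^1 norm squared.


||u||_{H^1(0,π)}^2 = 153*π/2

u'(x) = 12*sin(4*x).
Expand u² and (u')² and integrate term by term on (0, π), using: for integers n ≥ 1, ∫_0^π sin²(nx) dx = ∫_0^π cos²(nx) dx = π/2; for n ≠ n', ∫_0^π sin(nx)sin(n'x) dx = ∫_0^π cos(nx)cos(n'x) dx = 0; and by product-to-sum, ∫_0^π sin(nx)cos(n'x) dx = ½∫_0^π [sin((n+n')x) + sin((n−n')x)] dx, which is 0 when n+n' is even and 2n/(n²−n'²) when n+n' is odd (it need not vanish on (0, π)).
  u² squared terms: (-3)²·∫cos(4x)² dx = 9·π/2 = 9*π/2.
  So ∫_0^π u² dx = 9*π/2.
  (u')² squared terms: (12)²·∫sin(4x)² dx = 144·π/2 = 72*π.
  So ∫_0^π (u')² dx = 72*π.
||u||_{H^1}^2 = (9*π/2) + (72*π) = 153*π/2.


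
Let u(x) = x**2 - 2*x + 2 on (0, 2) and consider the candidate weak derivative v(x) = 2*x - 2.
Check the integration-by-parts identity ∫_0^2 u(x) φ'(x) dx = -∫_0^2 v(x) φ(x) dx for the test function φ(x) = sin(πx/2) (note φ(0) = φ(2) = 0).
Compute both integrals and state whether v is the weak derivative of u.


LHS = 0, RHS = 0. Yes, v = u' weakly.

u(x) = x**2 - 2*x + 2, classical derivative u'(x) = 2*x - 2.
φ(x) = sin(πx/2), so φ'(x) = π*cos(π*x/2)/2.
Note φ(0) = φ(2) = 0, so the boundary term u·φ vanishes.
LHS = ∫_0^2 u(x) φ'(x) dx = ∫_0^2 (π*x^2*cos(π*x/2)/2 - π*x*cos(π*x/2) + π*cos(π*x/2)) dx. Term by term:
  ∫_0^2 π*cos(π*x/2) dx = 0;  ∫_0^2 π*x^2*cos(π*x/2)/2 dx = -8/π;  ∫_0^2 -π*x*cos(π*x/2) dx = 8/π.
Sum: 0 − 8/π + 8/π = 0.
So LHS = 0.
∫_0^2 v(x) φ(x) dx = ∫_0^2 (2*x*sin(π*x/2) - 2*sin(π*x/2)) dx. Term by term:
  ∫_0^2 -2*sin(π*x/2) dx = -8/π;  ∫_0^2 2*x*sin(π*x/2) dx = 8/π.
Sum: -8/π + 8/π = 0.
So RHS = -∫_0^2 v(x) φ(x) dx = 0.
LHS = RHS, so the identity holds for this test φ.
Moreover u is smooth here and v(x) = u'(x) = 2*x - 2 pointwise, so the identity holds for every test function. Hence v is the weak derivative of u.


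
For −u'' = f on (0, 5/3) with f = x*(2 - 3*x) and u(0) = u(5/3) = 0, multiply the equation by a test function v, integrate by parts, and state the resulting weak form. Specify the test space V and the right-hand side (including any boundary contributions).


V = H^1_0(0, 5/3) (so v(0) = v(5/3) = 0); weak form: ∫_0^5/3 u'v' dx = ∫_0^5/3 (x*(2 - 3*x)) v dx for all v ∈ V.

Multiply both sides by a test function v and integrate from 0 to 5/3:
  ∫_0^5/3 −u''(x) v(x) dx = ∫_0^5/3 f(x) v(x) dx.
Integrate the LHS by parts once:
  ∫_0^5/3 −u'' v dx = −[u'(x) v(x)]_0^5/3 + ∫_0^5/3 u'(x) v'(x) dx.
Thus ∫_0^5/3 u'(x) v'(x) dx = ∫_0^5/3 f(x) v(x) dx + [u'(x) v(x)]_0^5/3.
Choose V so that boundary terms are either known or forced to vanish.
u is Dirichlet: u(0) = u(5/3) = 0. Let V = H^1_0(0, 5/3); then v(0) = v(5/3) = 0, and [u' v]_0^5/3 = 0.
Weak formulation: find u (satisfying any essential BC) such that ∫_0^5/3 u'(x) v'(x) dx = ∫_0^5/3 f v dx for all v ∈ V.
Substituting f(x) = x*(2 - 3*x), the right-hand side is ∫_0^5/3 (x*(2 - 3*x)) v dx.


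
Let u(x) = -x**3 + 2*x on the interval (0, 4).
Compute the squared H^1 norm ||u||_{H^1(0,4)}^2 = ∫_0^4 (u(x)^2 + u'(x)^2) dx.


||u||_{H^1}^2 = 67408/21

The H^1 norm (squared) on an interval (0, L) is
  ||u||_{H^1}^2 = ∫_0^L u(x)^2 dx + ∫_0^L u'(x)^2 dx.
Compute u'(x) = 2 - 3*x**2.
Then u(x)^2 = x**6 - 4*x**4 + 4*x**2 and u'(x)^2 = 9*x**4 - 12*x**2 + 4.
Integrate each monomial from 0 to 4 using ∫_0^4 c·x^n dx = c·4^(n+1)/(n+1):
  ∫_0^4 u(x)^2 dx = ∫_0^4 (x^6 - 4*x^4 + 4*x^2) dx. Term by term:
    ∫_0^4 x^6 dx = 16384/7;  ∫_0^4 -4*x^4 dx = -4096/5;  ∫_0^4 4*x^2 dx = 256/3.
  Sum: 16384/7 − 4096/5 + 256/3 = 168704/105.
  ∫_0^4 u'(x)^2 dx = ∫_0^4 (9*x^4 - 12*x^2 + 4) dx. Term by term:
    ∫_0^4 9*x^4 dx = 9216/5;  ∫_0^4 -12*x^2 dx = -256;  ∫_0^4 4 dx = 16.
  Sum: 9216/5 − 256 + 16 = 8016/5.
Adding: ||u||_{H^1}^2 = 168704/105 + 8016/5 = 67408/21.


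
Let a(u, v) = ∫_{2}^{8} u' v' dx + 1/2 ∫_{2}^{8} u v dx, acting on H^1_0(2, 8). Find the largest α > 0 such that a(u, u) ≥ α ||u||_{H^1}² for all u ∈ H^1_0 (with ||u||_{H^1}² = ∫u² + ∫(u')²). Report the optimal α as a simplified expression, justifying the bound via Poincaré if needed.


α = (π^2 + 18)/(π^2 + 36)

Coercivity of a(·,·) on H^1_0(2, 8) means a(u, u) ≥ α ||u||_{H^1}² for every u ∈ H^1_0.
The interval has length L = 6, and Poincaré/coercivity depend only on L. Here a(u, u) = ∫(u')² + (1/2)·∫u².
Here 0 < c = 1/2 < 1. The condition a(u,u) ≥ α||u||_{H^1}² reads (1−α)∫(u')² ≥ (α−c)∫u². Any admissible α is ≤ 1 (rapidly oscillating u have ∫u²/∫(u')² → 0), and α = 1 would force 0 ≥ (1−c)∫u², impossible since c < 1; so 1−α > 0. By the sharp Poincaré inequality on H^1_0 of an interval of length L, ∫(u')² ≥ (π/L)²∫u² with equality for the first sine mode sin(π(x−x₀)/L) (x₀ the left endpoint), so the inequality holds for all u iff (1−α)(π/L)² ≥ α − c, i.e. α ≤ ((π/L)² + c)/((π/L)² + 1) = (1 + c(L/π)²)/(1 + (L/π)²). With (π/L)² = π^2/36 and c = 1/2, the largest admissible constant is α = ((π/L)² + c)/((π/L)² + 1).
Simplifying, α = (π^2 + 18)/(π^2 + 36).


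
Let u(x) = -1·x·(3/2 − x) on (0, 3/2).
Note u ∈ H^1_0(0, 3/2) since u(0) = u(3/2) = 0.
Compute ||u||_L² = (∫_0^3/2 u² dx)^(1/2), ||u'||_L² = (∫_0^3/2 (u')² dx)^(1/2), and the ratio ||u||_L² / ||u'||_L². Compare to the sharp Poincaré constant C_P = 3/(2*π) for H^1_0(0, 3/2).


||u||_L² / ||u'||_L² = 3*sqrt(10)/20 < C_P = 3/(2*π).

u(x) = -1·x·(3/2 − x), so u'(x) = 2*x - 3/2.
u(x) = -1·x·(3/2 − x) vanishes at x = 0 and x = 3/2, so u ∈ H^1_0(0, 3/2). Differentiate via the product rule and integrate the resulting polynomials term by term.
  ∫_0^3/2 u² dx = ∫_0^3/2 (x^4 - 3*x^3 + 9*x^2/4) dx. Term by term:
    ∫_0^3/2 x^4 dx = 243/160;  ∫_0^3/2 -3*x^3 dx = -243/64;  ∫_0^3/2 9*x^2/4 dx = 81/32.
  Sum: 243/160 − 243/64 + 81/32 = 81/320.
  ∫_0^3/2 (u')² dx = ∫_0^3/2 (4*x^2 - 6*x + 9/4) dx. Term by term:
    ∫_0^3/2 4*x^2 dx = 9/2;  ∫_0^3/2 -6*x dx = -27/4;  ∫_0^3/2 9/4 dx = 27/8.
  Sum: 9/2 − 27/4 + 27/8 = 9/8.
∫_0^3/2 u² dx = 81/320, so ||u||_L² = 9*sqrt(5)/40.
∫_0^3/2 (u')² dx = 9/8, so ||u'||_L² = 3*sqrt(2)/4.
Ratio ||u||_L² / ||u'||_L² = 3*sqrt(10)/20.
Sharp Poincaré constant on H^1_0(0, 3/2) is C_P = L/π = 3/(2*π), achieved by sin(2*π/3·x).
A polynomial bump cannot attain the sharp Poincaré constant (only the first sine eigenfunction does), so the ratio is strictly less than C_P, consistent with ||u||_L² ≤ C_P ||u'||_L².


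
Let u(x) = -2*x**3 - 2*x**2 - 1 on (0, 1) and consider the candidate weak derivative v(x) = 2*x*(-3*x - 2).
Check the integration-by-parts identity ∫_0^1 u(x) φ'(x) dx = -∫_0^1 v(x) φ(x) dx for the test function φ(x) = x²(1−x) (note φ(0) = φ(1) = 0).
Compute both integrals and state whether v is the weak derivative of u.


LHS = 2/5, RHS = 2/5. Yes, v = u' weakly.

u(x) = -2*x**3 - 2*x**2 - 1, classical derivative u'(x) = -6*x**2 - 4*x.
φ(x) = x²(1−x), so φ'(x) = x*(2 - 3*x).
Note φ(0) = φ(1) = 0, so the boundary term u·φ vanishes.
LHS = ∫_0^1 u(x) φ'(x) dx = ∫_0^1 (6*x^5 + 2*x^4 - 4*x^3 + 3*x^2 - 2*x) dx. Term by term:
  ∫_0^1 6*x^5 dx = 1;  ∫_0^1 2*x^4 dx = 2/5;  ∫_0^1 -4*x^3 dx = -1;
  ∫_0^1 3*x^2 dx = 1;  ∫_0^1 -2*x dx = -1.
Sum: 1 + 2/5 − 1 + 1 − 1 = 2/5.
So LHS = 2/5.
∫_0^1 v(x) φ(x) dx = ∫_0^1 (6*x^5 - 2*x^4 - 4*x^3) dx. Term by term:
  ∫_0^1 6*x^5 dx = 1;  ∫_0^1 -2*x^4 dx = -2/5;  ∫_0^1 -4*x^3 dx = -1.
Sum: 1 − 2/5 − 1 = -2/5.
So RHS = -∫_0^1 v(x) φ(x) dx = 2/5.
LHS = RHS, so the identity holds for this test φ.
Moreover u is smooth here and v(x) = u'(x) = -6*x**2 - 4*x pointwise, so the identity holds for every test function. Hence v is the weak derivative of u.


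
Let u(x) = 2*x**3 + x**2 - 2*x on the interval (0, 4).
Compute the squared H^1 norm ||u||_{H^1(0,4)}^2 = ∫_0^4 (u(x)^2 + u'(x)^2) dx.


||u||_{H^1}^2 = 1986896/105

The H^1 norm (squared) on an interval (0, L) is
  ||u||_{H^1}^2 = ∫_0^L u(x)^2 dx + ∫_0^L u'(x)^2 dx.
Compute u'(x) = 6*x**2 + 2*x - 2.
Then u(x)^2 = 4*x**6 + 4*x**5 - 7*x**4 - 4*x**3 + 4*x**2 and u'(x)^2 = 36*x**4 + 24*x**3 - 20*x**2 - 8*x + 4.
Integrate each monomial from 0 to 4 using ∫_0^4 c·x^n dx = c·4^(n+1)/(n+1):
  ∫_0^4 u(x)^2 dx = ∫_0^4 (4*x^6 + 4*x^5 - 7*x^4 - 4*x^3 + 4*x^2) dx. Term by term:
    ∫_0^4 4*x^6 dx = 65536/7;  ∫_0^4 4*x^5 dx = 8192/3;  ∫_0^4 -7*x^4 dx = -7168/5;
    ∫_0^4 -4*x^3 dx = -256;  ∫_0^4 4*x^2 dx = 256/3.
  Sum: 65536/7 + 8192/3 − 7168/5 − 256 + 256/3 = 367104/35.
  ∫_0^4 u'(x)^2 dx = ∫_0^4 (36*x^4 + 24*x^3 - 20*x^2 - 8*x + 4) dx. Term by term:
    ∫_0^4 36*x^4 dx = 36864/5;  ∫_0^4 24*x^3 dx = 1536;  ∫_0^4 -20*x^2 dx = -1280/3;
    ∫_0^4 -8*x dx = -64;  ∫_0^4 4 dx = 16.
  Sum: 36864/5 + 1536 − 1280/3 − 64 + 16 = 126512/15.
Adding: ||u||_{H^1}^2 = 367104/35 + 126512/15 = 1986896/105.
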